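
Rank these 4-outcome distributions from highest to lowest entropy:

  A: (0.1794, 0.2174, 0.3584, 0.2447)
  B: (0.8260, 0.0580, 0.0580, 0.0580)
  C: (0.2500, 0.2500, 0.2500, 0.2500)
C > A > B

Key insight: Entropy is maximized by uniform distributions and minimized by concentrated distributions.

- Uniform distributions have maximum entropy log₂(4) = 2.0000 bits
- The more "peaked" or concentrated a distribution, the lower its entropy

Entropies:
  H(A) = 1.9509 bits
  H(B) = 0.9426 bits
  H(C) = 2.0000 bits

Ranking: C > A > B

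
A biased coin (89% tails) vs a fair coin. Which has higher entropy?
Fair coin

The fair coin is uniform (p=0.5), maximizing binary entropy at 1 bit. The biased coin has H(0.89) ≈ 0.500 bits — its outcome is more predictable, so its entropy is lower.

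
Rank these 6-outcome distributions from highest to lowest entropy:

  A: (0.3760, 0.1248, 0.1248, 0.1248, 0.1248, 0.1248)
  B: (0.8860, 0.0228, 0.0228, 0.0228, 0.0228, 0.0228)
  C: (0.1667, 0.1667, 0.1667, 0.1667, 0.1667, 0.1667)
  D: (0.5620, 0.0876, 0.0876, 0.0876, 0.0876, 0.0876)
C > A > D > B

Key insight: Entropy is maximized by uniform distributions and minimized by concentrated distributions.

Entropies:
  H(A) = 2.4041 bits
  H(B) = 0.7766 bits
  H(C) = 2.5850 bits
  H(D) = 2.0059 bits

Ranking: C > A > D > B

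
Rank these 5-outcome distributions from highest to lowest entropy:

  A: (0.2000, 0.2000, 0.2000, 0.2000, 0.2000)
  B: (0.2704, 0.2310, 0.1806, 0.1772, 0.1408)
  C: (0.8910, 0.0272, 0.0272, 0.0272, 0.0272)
A > B > C

Key insight: Entropy is maximized by uniform distributions and minimized by concentrated distributions.

- Uniform distributions have maximum entropy log₂(5) = 2.3219 bits
- The more "peaked" or concentrated a distribution, the lower its entropy

Entropies:
  H(A) = 2.3219 bits
  H(B) = 2.2851 bits
  H(C) = 0.7149 bits

Ranking: A > B > C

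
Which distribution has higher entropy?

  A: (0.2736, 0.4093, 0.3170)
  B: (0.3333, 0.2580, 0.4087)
A

Both distributions are close to uniform, making this a harder comparison.

H(A) = 1.5645 bits
H(B) = 1.5602 bits

The distribution closer to uniform has higher entropy.
Answer: A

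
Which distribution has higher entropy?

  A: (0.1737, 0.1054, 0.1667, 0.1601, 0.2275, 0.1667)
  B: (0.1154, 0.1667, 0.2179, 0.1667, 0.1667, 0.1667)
B

Both distributions are close to uniform, making this a harder comparison.

H(A) = 2.5515 bits
H(B) = 2.5618 bits

The distribution closer to uniform has higher entropy.
Answer: B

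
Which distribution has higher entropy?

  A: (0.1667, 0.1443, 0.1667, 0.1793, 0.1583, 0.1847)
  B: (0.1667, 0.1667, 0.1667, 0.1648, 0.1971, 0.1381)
A

Both distributions are close to uniform, making this a harder comparison.

H(A) = 2.5804 bits
H(B) = 2.5774 bits

The distribution closer to uniform has higher entropy.
Answer: A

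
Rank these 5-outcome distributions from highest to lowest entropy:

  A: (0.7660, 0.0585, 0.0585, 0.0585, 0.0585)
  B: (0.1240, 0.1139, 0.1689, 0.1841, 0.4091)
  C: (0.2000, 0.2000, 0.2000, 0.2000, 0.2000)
C > B > A

Key insight: Entropy is maximized by uniform distributions and minimized by concentrated distributions.

- Uniform distributions have maximum entropy log₂(5) = 2.3219 bits
- The more "peaked" or concentrated a distribution, the lower its entropy

Entropies:
  H(A) = 1.2529 bits
  H(B) = 2.1407 bits
  H(C) = 2.3219 bits

Ranking: C > B > A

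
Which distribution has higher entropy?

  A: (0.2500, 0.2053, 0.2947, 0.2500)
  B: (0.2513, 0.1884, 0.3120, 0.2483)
A

Both distributions are close to uniform, making this a harder comparison.

H(A) = 1.9884 bits
H(B) = 1.9777 bits

The distribution closer to uniform has higher entropy.
Answer: A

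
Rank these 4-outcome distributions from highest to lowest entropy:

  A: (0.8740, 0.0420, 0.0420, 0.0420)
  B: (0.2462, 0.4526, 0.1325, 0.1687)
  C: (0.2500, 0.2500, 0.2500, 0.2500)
C > B > A

Key insight: Entropy is maximized by uniform distributions and minimized by concentrated distributions.

- Uniform distributions have maximum entropy log₂(4) = 2.0000 bits
- The more "peaked" or concentrated a distribution, the lower its entropy

Entropies:
  H(A) = 0.7461 bits
  H(B) = 1.8349 bits
  H(C) = 2.0000 bits

Ranking: C > B > A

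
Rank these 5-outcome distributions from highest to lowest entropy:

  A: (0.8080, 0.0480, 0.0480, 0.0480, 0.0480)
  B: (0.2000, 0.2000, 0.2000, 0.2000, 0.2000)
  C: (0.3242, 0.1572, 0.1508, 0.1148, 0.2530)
B > C > A

Key insight: Entropy is maximized by uniform distributions and minimized by concentrated distributions.

- Uniform distributions have maximum entropy log₂(5) = 2.3219 bits
- The more "peaked" or concentrated a distribution, the lower its entropy

Entropies:
  H(A) = 1.0896 bits
  H(B) = 2.3219 bits
  H(C) = 2.2181 bits

Ranking: B > C > A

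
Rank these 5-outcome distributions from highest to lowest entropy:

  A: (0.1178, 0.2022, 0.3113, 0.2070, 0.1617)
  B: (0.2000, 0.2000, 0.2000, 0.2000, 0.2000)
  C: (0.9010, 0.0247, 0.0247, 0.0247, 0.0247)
B > A > C

Key insight: Entropy is maximized by uniform distributions and minimized by concentrated distributions.

- Uniform distributions have maximum entropy log₂(5) = 2.3219 bits
- The more "peaked" or concentrated a distribution, the lower its entropy

Entropies:
  H(A) = 2.2493 bits
  H(B) = 2.3219 bits
  H(C) = 0.6638 bits

Ranking: B > A > C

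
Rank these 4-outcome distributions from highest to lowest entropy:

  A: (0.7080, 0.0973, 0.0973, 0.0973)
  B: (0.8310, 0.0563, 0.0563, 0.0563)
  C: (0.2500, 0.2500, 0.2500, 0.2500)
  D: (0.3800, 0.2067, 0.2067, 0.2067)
C > D > A > B

Key insight: Entropy is maximized by uniform distributions and minimized by concentrated distributions.

Entropies:
  H(A) = 1.3341 bits
  H(B) = 0.9233 bits
  H(C) = 2.0000 bits
  H(D) = 1.9407 bits

Ranking: C > D > A > B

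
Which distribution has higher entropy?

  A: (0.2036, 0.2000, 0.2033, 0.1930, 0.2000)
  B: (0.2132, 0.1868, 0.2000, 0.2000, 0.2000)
A

Both distributions are close to uniform, making this a harder comparison.

H(A) = 2.3217 bits
H(B) = 2.3207 bits

The distribution closer to uniform has higher entropy.
Answer: A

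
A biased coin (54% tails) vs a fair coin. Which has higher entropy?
Fair coin

The fair coin is uniform (p=0.5), maximizing binary entropy at 1 bit. The biased coin has H(0.54) ≈ 0.995 bits — its outcome is more predictable, so its entropy is lower.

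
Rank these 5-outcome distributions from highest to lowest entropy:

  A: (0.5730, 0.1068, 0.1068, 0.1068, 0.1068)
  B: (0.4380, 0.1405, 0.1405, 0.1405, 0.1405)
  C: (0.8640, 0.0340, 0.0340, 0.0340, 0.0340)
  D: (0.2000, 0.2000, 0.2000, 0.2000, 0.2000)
D > B > A > C

Key insight: Entropy is maximized by uniform distributions and minimized by concentrated distributions.

Entropies:
  H(A) = 1.8386 bits
  H(B) = 2.1129 bits
  H(C) = 0.8457 bits
  H(D) = 2.3219 bits

Ranking: D > B > A > C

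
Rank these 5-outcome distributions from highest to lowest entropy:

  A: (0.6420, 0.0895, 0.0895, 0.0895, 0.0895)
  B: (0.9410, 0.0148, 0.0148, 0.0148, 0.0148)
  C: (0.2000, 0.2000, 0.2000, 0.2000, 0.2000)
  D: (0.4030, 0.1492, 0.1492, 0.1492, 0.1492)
C > D > A > B

Key insight: Entropy is maximized by uniform distributions and minimized by concentrated distributions.

Entropies:
  H(A) = 1.6570 bits
  H(B) = 0.4415 bits
  H(C) = 2.3219 bits
  H(D) = 2.1667 bits

Ranking: C > D > A > B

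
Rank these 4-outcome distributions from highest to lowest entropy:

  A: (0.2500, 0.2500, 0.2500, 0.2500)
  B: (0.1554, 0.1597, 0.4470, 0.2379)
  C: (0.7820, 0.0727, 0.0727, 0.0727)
A > B > C

Key insight: Entropy is maximized by uniform distributions and minimized by concentrated distributions.

- Uniform distributions have maximum entropy log₂(4) = 2.0000 bits
- The more "peaked" or concentrated a distribution, the lower its entropy

Entropies:
  H(A) = 2.0000 bits
  H(B) = 1.8522 bits
  H(C) = 1.1020 bits

Ranking: A > B > C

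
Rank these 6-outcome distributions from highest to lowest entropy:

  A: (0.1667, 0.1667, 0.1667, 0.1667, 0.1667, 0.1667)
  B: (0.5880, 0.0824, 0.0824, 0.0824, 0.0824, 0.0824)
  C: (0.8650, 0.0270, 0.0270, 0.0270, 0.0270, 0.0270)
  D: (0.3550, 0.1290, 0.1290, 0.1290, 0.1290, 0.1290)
A > D > B > C

Key insight: Entropy is maximized by uniform distributions and minimized by concentrated distributions.

Entropies:
  H(A) = 2.5850 bits
  H(B) = 1.9342 bits
  H(C) = 0.8845 bits
  H(D) = 2.4361 bits

Ranking: A > D > B > C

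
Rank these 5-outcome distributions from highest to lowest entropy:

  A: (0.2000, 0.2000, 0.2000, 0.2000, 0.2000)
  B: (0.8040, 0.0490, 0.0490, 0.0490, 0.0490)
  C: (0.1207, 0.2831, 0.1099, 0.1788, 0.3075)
A > C > B

Key insight: Entropy is maximized by uniform distributions and minimized by concentrated distributions.

- Uniform distributions have maximum entropy log₂(5) = 2.3219 bits
- The more "peaked" or concentrated a distribution, the lower its entropy

Entropies:
  H(A) = 2.3219 bits
  H(B) = 1.1059 bits
  H(C) = 2.2009 bits

Ranking: A > C > B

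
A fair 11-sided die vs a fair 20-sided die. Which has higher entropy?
20-sided die

Both are uniform distributions; for uniform over n outcomes, H = log₂(n). H(11-sided) = log₂(11) = 3.459 bits and H(20-sided) = log₂(20) = 4.322 bits. More outcomes in a uniform distribution means higher entropy.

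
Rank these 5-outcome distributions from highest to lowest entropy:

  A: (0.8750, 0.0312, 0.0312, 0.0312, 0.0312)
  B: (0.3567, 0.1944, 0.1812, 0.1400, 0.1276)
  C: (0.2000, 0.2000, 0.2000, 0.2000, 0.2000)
C > B > A

Key insight: Entropy is maximized by uniform distributions and minimized by concentrated distributions.

- Uniform distributions have maximum entropy log₂(5) = 2.3219 bits
- The more "peaked" or concentrated a distribution, the lower its entropy

Entropies:
  H(A) = 0.7936 bits
  H(B) = 2.2126 bits
  H(C) = 2.3219 bits

Ranking: C > B > A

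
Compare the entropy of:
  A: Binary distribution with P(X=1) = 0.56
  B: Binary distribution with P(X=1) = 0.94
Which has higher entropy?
A

For binary distributions, entropy is maximized at p=0.5 and decreases as p moves toward 0 or 1.

H(A) = H(0.56) = 0.9896 bits
H(B) = H(0.94) = 0.3274 bits

Distribution A (p=0.56) is closer to uniform (p=0.5), so it has higher entropy.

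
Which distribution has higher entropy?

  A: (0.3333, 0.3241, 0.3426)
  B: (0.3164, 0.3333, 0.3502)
A

Both distributions are close to uniform, making this a harder comparison.

H(A) = 1.5846 bits
H(B) = 1.5837 bits

The distribution closer to uniform has higher entropy.
Answer: A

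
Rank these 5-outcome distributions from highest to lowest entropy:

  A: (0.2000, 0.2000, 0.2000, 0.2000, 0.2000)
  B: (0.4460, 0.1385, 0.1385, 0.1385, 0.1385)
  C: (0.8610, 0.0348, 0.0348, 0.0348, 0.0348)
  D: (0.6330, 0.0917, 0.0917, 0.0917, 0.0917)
A > B > D > C

Key insight: Entropy is maximized by uniform distributions and minimized by concentrated distributions.

Entropies:
  H(A) = 2.3219 bits
  H(B) = 2.0996 bits
  H(C) = 0.8596 bits
  H(D) = 1.6823 bits

Ranking: A > B > D > C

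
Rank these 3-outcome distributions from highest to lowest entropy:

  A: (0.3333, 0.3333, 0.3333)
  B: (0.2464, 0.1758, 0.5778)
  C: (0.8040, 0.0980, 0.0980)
A > B > C

Key insight: Entropy is maximized by uniform distributions and minimized by concentrated distributions.

- Uniform distributions have maximum entropy log₂(3) = 1.5850 bits
- The more "peaked" or concentrated a distribution, the lower its entropy

Entropies:
  H(A) = 1.5850 bits
  H(B) = 1.3961 bits
  H(C) = 0.9099 bits

Ranking: A > B > C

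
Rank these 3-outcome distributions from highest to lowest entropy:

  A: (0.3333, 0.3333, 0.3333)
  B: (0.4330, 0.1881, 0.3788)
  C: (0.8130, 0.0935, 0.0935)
A > B > C

Key insight: Entropy is maximized by uniform distributions and minimized by concentrated distributions.

- Uniform distributions have maximum entropy log₂(3) = 1.5850 bits
- The more "peaked" or concentrated a distribution, the lower its entropy

Entropies:
  H(A) = 1.5850 bits
  H(B) = 1.5068 bits
  H(C) = 0.8822 bits

Ranking: A > B > C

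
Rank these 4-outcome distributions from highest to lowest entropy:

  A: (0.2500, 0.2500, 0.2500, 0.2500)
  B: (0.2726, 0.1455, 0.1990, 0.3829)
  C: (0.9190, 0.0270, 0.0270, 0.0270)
A > B > C

Key insight: Entropy is maximized by uniform distributions and minimized by concentrated distributions.

- Uniform distributions have maximum entropy log₂(4) = 2.0000 bits
- The more "peaked" or concentrated a distribution, the lower its entropy

Entropies:
  H(A) = 2.0000 bits
  H(B) = 1.9096 bits
  H(C) = 0.5341 bits

Ranking: A > B > C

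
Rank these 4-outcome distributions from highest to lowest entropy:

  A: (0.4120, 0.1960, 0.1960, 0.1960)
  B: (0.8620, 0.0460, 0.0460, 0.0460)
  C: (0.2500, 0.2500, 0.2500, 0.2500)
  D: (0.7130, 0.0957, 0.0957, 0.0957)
C > A > D > B

Key insight: Entropy is maximized by uniform distributions and minimized by concentrated distributions.

Entropies:
  H(A) = 1.9095 bits
  H(B) = 0.7977 bits
  H(C) = 2.0000 bits
  H(D) = 1.3197 bits

Ranking: C > A > D > B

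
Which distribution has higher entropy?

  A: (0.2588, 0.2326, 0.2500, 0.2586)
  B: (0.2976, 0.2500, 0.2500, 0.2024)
A

Both distributions are close to uniform, making this a harder comparison.

H(A) = 1.9987 bits
H(B) = 1.9869 bits

The distribution closer to uniform has higher entropy.
Answer: A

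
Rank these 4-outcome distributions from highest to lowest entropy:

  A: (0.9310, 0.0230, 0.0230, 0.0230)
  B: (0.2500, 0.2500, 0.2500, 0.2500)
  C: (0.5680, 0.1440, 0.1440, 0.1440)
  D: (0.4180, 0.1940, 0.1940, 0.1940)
B > D > C > A

Key insight: Entropy is maximized by uniform distributions and minimized by concentrated distributions.

Entropies:
  H(A) = 0.4715 bits
  H(B) = 2.0000 bits
  H(C) = 1.6713 bits
  H(D) = 1.9030 bits

Ranking: B > D > C > A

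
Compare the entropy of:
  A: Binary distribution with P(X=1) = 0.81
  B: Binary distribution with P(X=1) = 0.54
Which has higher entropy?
B

For binary distributions, entropy is maximized at p=0.5 and decreases as p moves toward 0 or 1.

H(A) = H(0.81) = 0.7015 bits
H(B) = H(0.54) = 0.9954 bits

Distribution B (p=0.54) is closer to uniform (p=0.5), so it has higher entropy.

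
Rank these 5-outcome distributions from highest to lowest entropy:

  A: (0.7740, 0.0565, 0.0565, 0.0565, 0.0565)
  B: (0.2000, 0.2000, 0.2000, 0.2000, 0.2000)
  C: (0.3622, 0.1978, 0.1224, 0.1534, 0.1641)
B > C > A

Key insight: Entropy is maximized by uniform distributions and minimized by concentrated distributions.

- Uniform distributions have maximum entropy log₂(5) = 2.3219 bits
- The more "peaked" or concentrated a distribution, the lower its entropy

Entropies:
  H(A) = 1.2230 bits
  H(B) = 2.3219 bits
  H(C) = 2.2068 bits

Ranking: B > C > A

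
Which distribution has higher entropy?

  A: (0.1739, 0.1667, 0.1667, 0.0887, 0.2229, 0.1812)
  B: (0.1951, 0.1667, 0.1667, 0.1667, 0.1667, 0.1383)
B

Both distributions are close to uniform, making this a harder comparison.

H(A) = 2.5397 bits
H(B) = 2.5780 bits

The distribution closer to uniform has higher entropy.
Answer: B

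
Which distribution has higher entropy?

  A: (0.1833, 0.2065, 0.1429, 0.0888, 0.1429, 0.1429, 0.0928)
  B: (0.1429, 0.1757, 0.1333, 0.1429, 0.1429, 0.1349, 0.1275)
B

Both distributions are close to uniform, making this a harder comparison.

H(A) = 2.7504 bits
H(B) = 2.8003 bits

The distribution closer to uniform has higher entropy.
Answer: B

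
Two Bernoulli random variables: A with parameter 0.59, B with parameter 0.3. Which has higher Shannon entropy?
A

For binary distributions, entropy is maximized at p=0.5 and decreases as p moves toward 0 or 1.

H(A) = H(0.59) = 0.9765 bits
H(B) = H(0.3) = 0.8813 bits

Distribution A (p=0.59) is closer to uniform (p=0.5), so it has higher entropy.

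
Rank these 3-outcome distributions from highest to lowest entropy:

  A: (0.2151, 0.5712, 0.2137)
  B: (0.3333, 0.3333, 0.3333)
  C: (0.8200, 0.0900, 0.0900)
B > A > C

Key insight: Entropy is maximized by uniform distributions and minimized by concentrated distributions.

- Uniform distributions have maximum entropy log₂(3) = 1.5850 bits
- The more "peaked" or concentrated a distribution, the lower its entropy

Entropies:
  H(A) = 1.4142 bits
  H(B) = 1.5850 bits
  H(C) = 0.8601 bits

Ranking: B > A > C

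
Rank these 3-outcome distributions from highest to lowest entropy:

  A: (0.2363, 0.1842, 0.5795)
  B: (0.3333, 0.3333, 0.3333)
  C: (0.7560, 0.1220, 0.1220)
B > A > C

Key insight: Entropy is maximized by uniform distributions and minimized by concentrated distributions.

- Uniform distributions have maximum entropy log₂(3) = 1.5850 bits
- The more "peaked" or concentrated a distribution, the lower its entropy

Entropies:
  H(A) = 1.3975 bits
  H(B) = 1.5850 bits
  H(C) = 1.0456 bits

Ranking: B > A > C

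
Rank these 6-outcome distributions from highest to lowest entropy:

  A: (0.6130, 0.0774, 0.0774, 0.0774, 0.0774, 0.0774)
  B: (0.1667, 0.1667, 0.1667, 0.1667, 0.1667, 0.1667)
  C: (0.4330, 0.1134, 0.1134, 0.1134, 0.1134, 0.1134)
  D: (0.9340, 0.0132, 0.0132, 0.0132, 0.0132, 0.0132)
B > C > A > D

Key insight: Entropy is maximized by uniform distributions and minimized by concentrated distributions.

Entropies:
  H(A) = 1.8614 bits
  H(B) = 2.5850 bits
  H(C) = 2.3035 bits
  H(D) = 0.5041 bits

Ranking: B > C > A > D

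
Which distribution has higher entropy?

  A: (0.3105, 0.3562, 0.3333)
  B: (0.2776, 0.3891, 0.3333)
A

Both distributions are close to uniform, making this a harder comparison.

H(A) = 1.5827 bits
H(B) = 1.5714 bits

The distribution closer to uniform has higher entropy.
Answer: A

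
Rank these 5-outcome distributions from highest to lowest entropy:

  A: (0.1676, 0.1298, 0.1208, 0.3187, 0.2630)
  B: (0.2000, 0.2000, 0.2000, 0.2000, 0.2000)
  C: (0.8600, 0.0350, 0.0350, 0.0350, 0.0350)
B > A > C

Key insight: Entropy is maximized by uniform distributions and minimized by concentrated distributions.

- Uniform distributions have maximum entropy log₂(5) = 2.3219 bits
- The more "peaked" or concentrated a distribution, the lower its entropy

Entropies:
  H(A) = 2.2153 bits
  H(B) = 2.3219 bits
  H(C) = 0.8642 bits

Ranking: B > A > C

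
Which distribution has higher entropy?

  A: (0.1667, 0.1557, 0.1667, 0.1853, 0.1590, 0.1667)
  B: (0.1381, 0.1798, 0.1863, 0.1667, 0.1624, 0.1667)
A

Both distributions are close to uniform, making this a harder comparison.

H(A) = 2.5827 bits
H(B) = 2.5788 bits

The distribution closer to uniform has higher entropy.
Answer: A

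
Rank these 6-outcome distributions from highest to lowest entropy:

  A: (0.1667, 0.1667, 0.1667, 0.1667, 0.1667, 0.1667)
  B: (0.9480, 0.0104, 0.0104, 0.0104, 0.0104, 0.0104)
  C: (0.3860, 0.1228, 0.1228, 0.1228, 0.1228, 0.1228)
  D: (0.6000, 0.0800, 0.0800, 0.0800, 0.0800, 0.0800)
A > C > D > B

Key insight: Entropy is maximized by uniform distributions and minimized by concentrated distributions.

Entropies:
  H(A) = 2.5850 bits
  H(B) = 0.4156 bits
  H(C) = 2.3878 bits
  H(D) = 1.8997 bits

Ranking: A > C > D > B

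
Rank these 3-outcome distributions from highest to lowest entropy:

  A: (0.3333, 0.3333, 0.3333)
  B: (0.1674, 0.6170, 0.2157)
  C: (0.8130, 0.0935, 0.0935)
A > B > C

Key insight: Entropy is maximized by uniform distributions and minimized by concentrated distributions.

- Uniform distributions have maximum entropy log₂(3) = 1.5850 bits
- The more "peaked" or concentrated a distribution, the lower its entropy

Entropies:
  H(A) = 1.5850 bits
  H(B) = 1.3387 bits
  H(C) = 0.8822 bits

Ranking: A > B > C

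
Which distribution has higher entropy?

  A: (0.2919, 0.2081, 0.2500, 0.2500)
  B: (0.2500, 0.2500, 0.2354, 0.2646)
B

Both distributions are close to uniform, making this a harder comparison.

H(A) = 1.9898 bits
H(B) = 1.9988 bits

The distribution closer to uniform has higher entropy.
Answer: B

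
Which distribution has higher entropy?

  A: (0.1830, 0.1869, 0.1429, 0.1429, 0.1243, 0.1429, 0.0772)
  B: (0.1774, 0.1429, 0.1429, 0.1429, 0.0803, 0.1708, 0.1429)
B

Both distributions are close to uniform, making this a harder comparison.

H(A) = 2.7629 bits
H(B) = 2.7746 bits

The distribution closer to uniform has higher entropy.
Answer: B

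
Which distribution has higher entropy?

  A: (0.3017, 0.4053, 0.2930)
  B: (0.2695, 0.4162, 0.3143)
A

Both distributions are close to uniform, making this a harder comparison.

H(A) = 1.5686 bits
H(B) = 1.5610 bits

The distribution closer to uniform has higher entropy.
Answer: A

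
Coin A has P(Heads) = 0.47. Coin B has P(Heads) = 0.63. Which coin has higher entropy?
A

For binary distributions, entropy is maximized at p=0.5 and decreases as p moves toward 0 or 1.

H(A) = H(0.47) = 0.9974 bits
H(B) = H(0.63) = 0.9507 bits

Distribution A (p=0.47) is closer to uniform (p=0.5), so it has higher entropy.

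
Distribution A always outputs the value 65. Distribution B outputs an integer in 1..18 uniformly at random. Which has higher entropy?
B

A is deterministic, so H(A) = 0. B is uniform over 18 outcomes, so H(B) = log₂(18) = 4.170 bits. Any distribution with genuine randomness has higher entropy than a deterministic one.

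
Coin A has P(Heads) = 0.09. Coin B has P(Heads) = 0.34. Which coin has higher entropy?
B

For binary distributions, entropy is maximized at p=0.5 and decreases as p moves toward 0 or 1.

H(A) = H(0.09) = 0.4365 bits
H(B) = H(0.34) = 0.9248 bits

Distribution B (p=0.34) is closer to uniform (p=0.5), so it has higher entropy.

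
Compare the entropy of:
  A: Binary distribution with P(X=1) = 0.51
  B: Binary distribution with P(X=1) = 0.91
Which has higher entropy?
A

For binary distributions, entropy is maximized at p=0.5 and decreases as p moves toward 0 or 1.

H(A) = H(0.51) = 0.9997 bits
H(B) = H(0.91) = 0.4365 bits

Distribution A (p=0.51) is closer to uniform (p=0.5), so it has higher entropy.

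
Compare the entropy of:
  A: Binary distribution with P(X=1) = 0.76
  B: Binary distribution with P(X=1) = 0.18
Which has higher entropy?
A

For binary distributions, entropy is maximized at p=0.5 and decreases as p moves toward 0 or 1.

H(A) = H(0.76) = 0.7950 bits
H(B) = H(0.18) = 0.6801 bits

Distribution A (p=0.76) is closer to uniform (p=0.5), so it has higher entropy.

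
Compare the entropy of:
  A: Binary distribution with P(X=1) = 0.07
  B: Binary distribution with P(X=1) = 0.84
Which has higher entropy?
B

For binary distributions, entropy is maximized at p=0.5 and decreases as p moves toward 0 or 1.

H(A) = H(0.07) = 0.3659 bits
H(B) = H(0.84) = 0.6343 bits

Distribution B (p=0.84) is closer to uniform (p=0.5), so it has higher entropy.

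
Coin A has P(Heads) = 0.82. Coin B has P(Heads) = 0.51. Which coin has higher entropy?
B

For binary distributions, entropy is maximized at p=0.5 and decreases as p moves toward 0 or 1.

H(A) = H(0.82) = 0.6801 bits
H(B) = H(0.51) = 0.9997 bits

Distribution B (p=0.51) is closer to uniform (p=0.5), so it has higher entropy.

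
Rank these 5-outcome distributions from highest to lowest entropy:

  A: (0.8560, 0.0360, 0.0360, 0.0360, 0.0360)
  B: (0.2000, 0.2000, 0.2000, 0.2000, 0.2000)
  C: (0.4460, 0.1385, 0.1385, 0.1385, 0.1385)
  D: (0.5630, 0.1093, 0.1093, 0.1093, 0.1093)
B > C > D > A

Key insight: Entropy is maximized by uniform distributions and minimized by concentrated distributions.

Entropies:
  H(A) = 0.8826 bits
  H(B) = 2.3219 bits
  H(C) = 2.0996 bits
  H(D) = 1.8625 bits

Ranking: B > C > D > A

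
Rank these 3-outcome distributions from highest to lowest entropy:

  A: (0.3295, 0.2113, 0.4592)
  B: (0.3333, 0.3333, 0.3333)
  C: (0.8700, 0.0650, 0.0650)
B > A > C

Key insight: Entropy is maximized by uniform distributions and minimized by concentrated distributions.

- Uniform distributions have maximum entropy log₂(3) = 1.5850 bits
- The more "peaked" or concentrated a distribution, the lower its entropy

Entropies:
  H(A) = 1.5172 bits
  H(B) = 1.5850 bits
  H(C) = 0.6874 bits

Ranking: B > A > C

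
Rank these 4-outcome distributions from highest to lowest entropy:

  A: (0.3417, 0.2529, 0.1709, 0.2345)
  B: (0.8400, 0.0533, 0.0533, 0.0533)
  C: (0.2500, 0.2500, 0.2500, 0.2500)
C > A > B

Key insight: Entropy is maximized by uniform distributions and minimized by concentrated distributions.

- Uniform distributions have maximum entropy log₂(4) = 2.0000 bits
- The more "peaked" or concentrated a distribution, the lower its entropy

Entropies:
  H(A) = 1.9572 bits
  H(B) = 0.8879 bits
  H(C) = 2.0000 bits

Ranking: C > A > B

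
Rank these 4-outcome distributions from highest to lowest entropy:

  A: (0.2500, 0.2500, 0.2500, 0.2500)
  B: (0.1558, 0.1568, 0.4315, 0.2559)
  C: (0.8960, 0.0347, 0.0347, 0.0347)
A > B > C

Key insight: Entropy is maximized by uniform distributions and minimized by concentrated distributions.

- Uniform distributions have maximum entropy log₂(4) = 2.0000 bits
- The more "peaked" or concentrated a distribution, the lower its entropy

Entropies:
  H(A) = 2.0000 bits
  H(B) = 1.8635 bits
  H(C) = 0.6464 bits

Ranking: A > B > C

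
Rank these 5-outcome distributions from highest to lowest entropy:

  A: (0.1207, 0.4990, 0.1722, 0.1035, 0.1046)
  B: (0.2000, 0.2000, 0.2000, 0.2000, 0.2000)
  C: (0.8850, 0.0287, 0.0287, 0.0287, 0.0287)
B > A > C

Key insight: Entropy is maximized by uniform distributions and minimized by concentrated distributions.

- Uniform distributions have maximum entropy log₂(5) = 2.3219 bits
- The more "peaked" or concentrated a distribution, the lower its entropy

Entropies:
  H(A) = 1.9851 bits
  H(B) = 2.3219 bits
  H(C) = 0.7448 bits

Ranking: B > A > C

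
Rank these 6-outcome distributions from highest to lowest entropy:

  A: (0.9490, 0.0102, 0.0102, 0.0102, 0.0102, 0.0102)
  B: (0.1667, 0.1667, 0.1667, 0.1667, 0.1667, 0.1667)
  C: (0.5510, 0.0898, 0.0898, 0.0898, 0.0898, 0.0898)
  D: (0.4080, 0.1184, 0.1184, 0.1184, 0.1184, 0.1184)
B > D > C > A

Key insight: Entropy is maximized by uniform distributions and minimized by concentrated distributions.

Entropies:
  H(A) = 0.4090 bits
  H(B) = 2.5850 bits
  H(C) = 2.0350 bits
  H(D) = 2.3500 bits

Ranking: B > D > C > A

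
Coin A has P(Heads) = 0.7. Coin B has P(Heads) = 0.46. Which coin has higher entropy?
B

For binary distributions, entropy is maximized at p=0.5 and decreases as p moves toward 0 or 1.

H(A) = H(0.7) = 0.8813 bits
H(B) = H(0.46) = 0.9954 bits

Distribution B (p=0.46) is closer to uniform (p=0.5), so it has higher entropy.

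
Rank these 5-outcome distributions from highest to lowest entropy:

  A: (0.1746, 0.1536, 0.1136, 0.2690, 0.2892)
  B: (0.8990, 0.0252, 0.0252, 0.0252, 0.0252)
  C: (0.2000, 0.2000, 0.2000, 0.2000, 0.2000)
C > A > B

Key insight: Entropy is maximized by uniform distributions and minimized by concentrated distributions.

- Uniform distributions have maximum entropy log₂(5) = 2.3219 bits
- The more "peaked" or concentrated a distribution, the lower its entropy

Entropies:
  H(A) = 2.2385 bits
  H(B) = 0.6742 bits
  H(C) = 2.3219 bits

Ranking: C > A > B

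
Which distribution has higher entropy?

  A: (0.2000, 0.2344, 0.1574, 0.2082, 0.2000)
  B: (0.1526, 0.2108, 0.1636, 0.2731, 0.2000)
A

Both distributions are close to uniform, making this a harder comparison.

H(A) = 2.3106 bits
H(B) = 2.2903 bits

The distribution closer to uniform has higher entropy.
Answer: A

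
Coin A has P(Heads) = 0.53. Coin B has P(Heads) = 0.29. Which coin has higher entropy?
A

For binary distributions, entropy is maximized at p=0.5 and decreases as p moves toward 0 or 1.

H(A) = H(0.53) = 0.9974 bits
H(B) = H(0.29) = 0.8687 bits

Distribution A (p=0.53) is closer to uniform (p=0.5), so it has higher entropy.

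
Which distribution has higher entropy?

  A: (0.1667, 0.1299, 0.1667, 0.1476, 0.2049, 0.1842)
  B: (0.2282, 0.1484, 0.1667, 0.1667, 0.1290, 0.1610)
A

Both distributions are close to uniform, making this a harder comparison.

H(A) = 2.5698 bits
H(B) = 2.5620 bits

The distribution closer to uniform has higher entropy.
Answer: A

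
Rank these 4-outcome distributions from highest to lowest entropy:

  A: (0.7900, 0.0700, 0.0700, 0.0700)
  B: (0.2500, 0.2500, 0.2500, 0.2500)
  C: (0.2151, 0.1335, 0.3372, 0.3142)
B > C > A

Key insight: Entropy is maximized by uniform distributions and minimized by concentrated distributions.

- Uniform distributions have maximum entropy log₂(4) = 2.0000 bits
- The more "peaked" or concentrated a distribution, the lower its entropy

Entropies:
  H(A) = 1.0743 bits
  H(B) = 2.0000 bits
  H(C) = 1.9183 bits

Ranking: B > C > A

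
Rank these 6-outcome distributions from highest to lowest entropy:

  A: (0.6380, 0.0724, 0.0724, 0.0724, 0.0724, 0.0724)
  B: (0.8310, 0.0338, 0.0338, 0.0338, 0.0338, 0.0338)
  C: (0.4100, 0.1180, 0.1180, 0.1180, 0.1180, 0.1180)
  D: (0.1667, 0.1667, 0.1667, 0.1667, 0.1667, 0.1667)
D > C > A > B

Key insight: Entropy is maximized by uniform distributions and minimized by concentrated distributions.

Entropies:
  H(A) = 1.7849 bits
  H(B) = 1.0478 bits
  H(C) = 2.3464 bits
  H(D) = 2.5850 bits

Ranking: D > C > A > B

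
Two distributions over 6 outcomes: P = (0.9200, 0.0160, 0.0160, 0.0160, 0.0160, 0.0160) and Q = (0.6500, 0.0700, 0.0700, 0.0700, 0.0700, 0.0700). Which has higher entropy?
Q

P is highly concentrated on one outcome (92%), making it nearly deterministic. Q spreads its mass more evenly (max 65%). The more spread-out distribution has higher entropy: H(P) ≈ 0.588 bits, H(Q) ≈ 1.747 bits.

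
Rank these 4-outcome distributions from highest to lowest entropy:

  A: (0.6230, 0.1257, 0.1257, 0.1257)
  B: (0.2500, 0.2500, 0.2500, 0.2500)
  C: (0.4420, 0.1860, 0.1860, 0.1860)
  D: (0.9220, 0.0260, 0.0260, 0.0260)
B > C > A > D

Key insight: Entropy is maximized by uniform distributions and minimized by concentrated distributions.

Entropies:
  H(A) = 1.5534 bits
  H(B) = 2.0000 bits
  H(C) = 1.8747 bits
  H(D) = 0.5187 bits

Ranking: B > C > A > D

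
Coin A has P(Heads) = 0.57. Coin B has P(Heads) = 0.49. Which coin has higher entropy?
B

For binary distributions, entropy is maximized at p=0.5 and decreases as p moves toward 0 or 1.

H(A) = H(0.57) = 0.9858 bits
H(B) = H(0.49) = 0.9997 bits

Distribution B (p=0.49) is closer to uniform (p=0.5), so it has higher entropy.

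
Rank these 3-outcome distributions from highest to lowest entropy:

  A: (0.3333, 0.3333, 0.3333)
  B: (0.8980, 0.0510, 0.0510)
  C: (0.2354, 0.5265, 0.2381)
A > C > B

Key insight: Entropy is maximized by uniform distributions and minimized by concentrated distributions.

- Uniform distributions have maximum entropy log₂(3) = 1.5850 bits
- The more "peaked" or concentrated a distribution, the lower its entropy

Entropies:
  H(A) = 1.5850 bits
  H(B) = 0.5773 bits
  H(C) = 1.4715 bits

Ranking: A > C > B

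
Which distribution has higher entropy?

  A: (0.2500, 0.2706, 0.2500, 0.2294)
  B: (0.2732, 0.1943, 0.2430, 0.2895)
A

Both distributions are close to uniform, making this a harder comparison.

H(A) = 1.9976 bits
H(B) = 1.9844 bits

The distribution closer to uniform has higher entropy.
Answer: A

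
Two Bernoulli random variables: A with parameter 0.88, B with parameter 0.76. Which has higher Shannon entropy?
B

For binary distributions, entropy is maximized at p=0.5 and decreases as p moves toward 0 or 1.

H(A) = H(0.88) = 0.5294 bits
H(B) = H(0.76) = 0.7950 bits

Distribution B (p=0.76) is closer to uniform (p=0.5), so it has higher entropy.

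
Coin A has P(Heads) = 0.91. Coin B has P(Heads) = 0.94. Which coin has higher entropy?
A

For binary distributions, entropy is maximized at p=0.5 and decreases as p moves toward 0 or 1.

H(A) = H(0.91) = 0.4365 bits
H(B) = H(0.94) = 0.3274 bits

Distribution A (p=0.91) is closer to uniform (p=0.5), so it has higher entropy.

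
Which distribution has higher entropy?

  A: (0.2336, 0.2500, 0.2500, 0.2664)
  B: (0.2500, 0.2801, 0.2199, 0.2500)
A

Both distributions are close to uniform, making this a harder comparison.

H(A) = 1.9984 bits
H(B) = 1.9948 bits

The distribution closer to uniform has higher entropy.
Answer: A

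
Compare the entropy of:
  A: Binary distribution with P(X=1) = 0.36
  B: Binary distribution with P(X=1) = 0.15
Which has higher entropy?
A

For binary distributions, entropy is maximized at p=0.5 and decreases as p moves toward 0 or 1.

H(A) = H(0.36) = 0.9427 bits
H(B) = H(0.15) = 0.6098 bits

Distribution A (p=0.36) is closer to uniform (p=0.5), so it has higher entropy.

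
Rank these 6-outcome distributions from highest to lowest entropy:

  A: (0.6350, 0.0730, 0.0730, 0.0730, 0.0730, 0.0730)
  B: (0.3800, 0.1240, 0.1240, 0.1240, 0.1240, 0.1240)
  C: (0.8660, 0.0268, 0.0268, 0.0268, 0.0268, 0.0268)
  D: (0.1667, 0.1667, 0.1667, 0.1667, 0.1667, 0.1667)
D > B > A > C

Key insight: Entropy is maximized by uniform distributions and minimized by concentrated distributions.

Entropies:
  H(A) = 1.7943 bits
  H(B) = 2.3976 bits
  H(C) = 0.8794 bits
  H(D) = 2.5850 bits

Ranking: D > B > A > C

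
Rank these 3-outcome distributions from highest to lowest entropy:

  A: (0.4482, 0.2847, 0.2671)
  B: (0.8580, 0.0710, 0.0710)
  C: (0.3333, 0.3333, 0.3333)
C > A > B

Key insight: Entropy is maximized by uniform distributions and minimized by concentrated distributions.

- Uniform distributions have maximum entropy log₂(3) = 1.5850 bits
- The more "peaked" or concentrated a distribution, the lower its entropy

Entropies:
  H(A) = 1.5437 bits
  H(B) = 0.7315 bits
  H(C) = 1.5850 bits

Ranking: C > A > B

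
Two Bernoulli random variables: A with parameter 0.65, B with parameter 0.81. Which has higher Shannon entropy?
A

For binary distributions, entropy is maximized at p=0.5 and decreases as p moves toward 0 or 1.

H(A) = H(0.65) = 0.9341 bits
H(B) = H(0.81) = 0.7015 bits

Distribution A (p=0.65) is closer to uniform (p=0.5), so it has higher entropy.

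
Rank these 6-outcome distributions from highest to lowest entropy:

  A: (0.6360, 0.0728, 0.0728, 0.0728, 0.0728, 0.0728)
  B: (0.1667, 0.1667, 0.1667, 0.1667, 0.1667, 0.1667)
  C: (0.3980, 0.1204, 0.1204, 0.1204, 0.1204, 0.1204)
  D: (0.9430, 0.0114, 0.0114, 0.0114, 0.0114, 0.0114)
B > C > A > D

Key insight: Entropy is maximized by uniform distributions and minimized by concentrated distributions.

Entropies:
  H(A) = 1.7911 bits
  H(B) = 2.5850 bits
  H(C) = 2.3676 bits
  H(D) = 0.4478 bits

Ranking: B > C > A > D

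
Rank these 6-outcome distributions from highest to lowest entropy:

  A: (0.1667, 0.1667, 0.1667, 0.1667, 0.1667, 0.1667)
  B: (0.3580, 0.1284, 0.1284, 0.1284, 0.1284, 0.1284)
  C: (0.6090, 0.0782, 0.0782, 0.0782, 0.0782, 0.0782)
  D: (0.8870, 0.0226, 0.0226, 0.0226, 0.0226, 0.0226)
A > B > C > D

Key insight: Entropy is maximized by uniform distributions and minimized by concentrated distributions.

Entropies:
  H(A) = 2.5850 bits
  H(B) = 2.4317 bits
  H(C) = 1.8733 bits
  H(D) = 0.7713 bits

Ranking: A > B > C > D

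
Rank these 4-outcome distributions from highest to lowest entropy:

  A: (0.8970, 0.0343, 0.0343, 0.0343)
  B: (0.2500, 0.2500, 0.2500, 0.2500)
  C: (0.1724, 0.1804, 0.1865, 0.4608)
B > C > A

Key insight: Entropy is maximized by uniform distributions and minimized by concentrated distributions.

- Uniform distributions have maximum entropy log₂(4) = 2.0000 bits
- The more "peaked" or concentrated a distribution, the lower its entropy

Entropies:
  H(A) = 0.6417 bits
  H(B) = 2.0000 bits
  H(C) = 1.8498 bits

Ranking: B > C > A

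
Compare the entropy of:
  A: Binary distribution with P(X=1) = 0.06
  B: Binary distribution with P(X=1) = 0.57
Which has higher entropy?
B

For binary distributions, entropy is maximized at p=0.5 and decreases as p moves toward 0 or 1.

H(A) = H(0.06) = 0.3274 bits
H(B) = H(0.57) = 0.9858 bits

Distribution B (p=0.57) is closer to uniform (p=0.5), so it has higher entropy.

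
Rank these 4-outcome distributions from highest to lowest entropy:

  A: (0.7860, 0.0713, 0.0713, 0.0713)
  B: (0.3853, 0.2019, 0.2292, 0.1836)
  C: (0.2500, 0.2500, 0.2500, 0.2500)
C > B > A

Key insight: Entropy is maximized by uniform distributions and minimized by concentrated distributions.

- Uniform distributions have maximum entropy log₂(4) = 2.0000 bits
- The more "peaked" or concentrated a distribution, the lower its entropy

Entropies:
  H(A) = 1.0882 bits
  H(B) = 1.9323 bits
  H(C) = 2.0000 bits

Ranking: C > B > A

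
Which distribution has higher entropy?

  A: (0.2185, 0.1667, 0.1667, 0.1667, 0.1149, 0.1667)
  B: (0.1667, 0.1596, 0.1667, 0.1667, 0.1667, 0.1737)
B

Both distributions are close to uniform, making this a harder comparison.

H(A) = 2.5613 bits
H(B) = 2.5845 bits

The distribution closer to uniform has higher entropy.
Answer: B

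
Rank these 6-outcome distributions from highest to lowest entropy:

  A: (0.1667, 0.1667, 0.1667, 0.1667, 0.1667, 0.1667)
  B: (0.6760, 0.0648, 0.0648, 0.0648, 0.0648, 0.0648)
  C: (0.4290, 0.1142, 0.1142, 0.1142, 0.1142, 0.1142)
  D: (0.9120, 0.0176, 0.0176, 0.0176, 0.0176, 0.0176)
A > C > B > D

Key insight: Entropy is maximized by uniform distributions and minimized by concentrated distributions.

Entropies:
  H(A) = 2.5850 bits
  H(B) = 1.6610 bits
  H(C) = 2.3112 bits
  H(D) = 0.6341 bits

Ranking: A > C > B > D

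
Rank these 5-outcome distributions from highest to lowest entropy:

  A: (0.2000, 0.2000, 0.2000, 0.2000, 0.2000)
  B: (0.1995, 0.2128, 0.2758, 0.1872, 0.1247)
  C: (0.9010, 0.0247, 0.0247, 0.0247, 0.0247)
A > B > C

Key insight: Entropy is maximized by uniform distributions and minimized by concentrated distributions.

- Uniform distributions have maximum entropy log₂(5) = 2.3219 bits
- The more "peaked" or concentrated a distribution, the lower its entropy

Entropies:
  H(A) = 2.3219 bits
  H(B) = 2.2786 bits
  H(C) = 0.6638 bits

Ranking: A > B > C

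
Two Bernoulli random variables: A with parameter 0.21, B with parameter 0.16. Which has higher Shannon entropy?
A

For binary distributions, entropy is maximized at p=0.5 and decreases as p moves toward 0 or 1.

H(A) = H(0.21) = 0.7415 bits
H(B) = H(0.16) = 0.6343 bits

Distribution A (p=0.21) is closer to uniform (p=0.5), so it has higher entropy.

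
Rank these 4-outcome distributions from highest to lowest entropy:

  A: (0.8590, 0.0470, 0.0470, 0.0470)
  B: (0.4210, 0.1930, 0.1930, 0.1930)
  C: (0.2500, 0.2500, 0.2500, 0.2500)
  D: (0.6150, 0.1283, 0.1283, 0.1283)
C > B > D > A

Key insight: Entropy is maximized by uniform distributions and minimized by concentrated distributions.

Entropies:
  H(A) = 0.8103 bits
  H(B) = 1.8996 bits
  H(C) = 2.0000 bits
  H(D) = 1.5717 bits

Ranking: C > B > D > A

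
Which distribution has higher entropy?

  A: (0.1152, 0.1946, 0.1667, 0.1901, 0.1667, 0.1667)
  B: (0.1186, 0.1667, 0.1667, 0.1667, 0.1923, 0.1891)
B

Both distributions are close to uniform, making this a harder comparison.

H(A) = 2.5666 bits
H(B) = 2.5690 bits

The distribution closer to uniform has higher entropy.
Answer: B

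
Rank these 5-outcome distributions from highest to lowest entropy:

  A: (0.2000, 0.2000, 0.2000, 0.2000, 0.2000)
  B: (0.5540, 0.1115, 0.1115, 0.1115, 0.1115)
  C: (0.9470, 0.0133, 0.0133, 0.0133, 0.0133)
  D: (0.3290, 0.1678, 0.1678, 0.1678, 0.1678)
A > D > B > C

Key insight: Entropy is maximized by uniform distributions and minimized by concentrated distributions.

Entropies:
  H(A) = 2.3219 bits
  H(B) = 1.8836 bits
  H(C) = 0.4050 bits
  H(D) = 2.2559 bits

Ranking: A > D > B > C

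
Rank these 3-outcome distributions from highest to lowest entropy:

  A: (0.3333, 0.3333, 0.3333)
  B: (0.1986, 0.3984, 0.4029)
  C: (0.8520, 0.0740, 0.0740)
A > B > C

Key insight: Entropy is maximized by uniform distributions and minimized by concentrated distributions.

- Uniform distributions have maximum entropy log₂(3) = 1.5850 bits
- The more "peaked" or concentrated a distribution, the lower its entropy

Entropies:
  H(A) = 1.5850 bits
  H(B) = 1.5205 bits
  H(C) = 0.7528 bits

Ranking: A > B > C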